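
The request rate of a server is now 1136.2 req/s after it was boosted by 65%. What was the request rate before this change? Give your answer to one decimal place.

688.6 req/s

The overall multiplier applied was 1.65.
So the original request rate was 1136.2 ÷ 1.65 ≈ 688.6 req/s.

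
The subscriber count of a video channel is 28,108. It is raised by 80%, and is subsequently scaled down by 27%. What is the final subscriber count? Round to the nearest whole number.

36,934

After the 80% increase: 28,108 × 1.8 = 50594.4.
Apply the 27% decrease: 50594.4 × 0.73 = 36933.912 ≈ 36,934.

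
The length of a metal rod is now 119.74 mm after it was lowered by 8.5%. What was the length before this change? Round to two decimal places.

130.86 mm

The overall multiplier applied was 0.915.
So the original length was 119.74 ÷ 0.915 ≈ 130.86 mm.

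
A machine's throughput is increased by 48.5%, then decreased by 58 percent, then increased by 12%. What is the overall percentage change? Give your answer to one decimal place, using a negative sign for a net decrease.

-30.1%

The combined multiplier is 1.485 × 0.42 × 1.12 = 0.698544.
That corresponds to a decrease of 30.1%.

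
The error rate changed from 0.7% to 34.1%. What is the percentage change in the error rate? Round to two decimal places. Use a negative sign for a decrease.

The change is 34.1 − 0.7 = 33.4 percentage points.
Relative to the original 0.7%, that is 33.4 ÷ 0.7 ≈ 4771.43%.

4771.43%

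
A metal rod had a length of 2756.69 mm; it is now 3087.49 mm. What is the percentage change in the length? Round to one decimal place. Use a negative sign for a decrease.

Change: 3087.49 − 2756.69 = 330.80.
Relative to the original: 330.80 ÷ 2756.69 ≈ 12.0%.

12.0%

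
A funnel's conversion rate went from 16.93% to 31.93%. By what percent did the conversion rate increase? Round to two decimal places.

The change is 31.93 − 16.93 = 15.00 percentage points.
Relative to the original 16.93%, that is 15.00 ÷ 16.93 ≈ 88.60%.
So the conversion rate rose by 88.60%.

88.60%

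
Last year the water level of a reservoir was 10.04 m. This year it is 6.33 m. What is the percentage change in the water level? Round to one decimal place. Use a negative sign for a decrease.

-37.0%

Change: 6.33 − 10.04 = -3.71.
Relative to the original: -3.71 ÷ 10.04 ≈ -37.0%.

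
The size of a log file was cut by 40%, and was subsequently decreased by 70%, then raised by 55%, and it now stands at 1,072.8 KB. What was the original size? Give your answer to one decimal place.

3,845.2 KB

The overall multiplier applied was 0.6 × 0.3 × 1.55 = 0.279.
So the original size was 1,072.8 ÷ 0.279 ≈ 3,845.2 KB.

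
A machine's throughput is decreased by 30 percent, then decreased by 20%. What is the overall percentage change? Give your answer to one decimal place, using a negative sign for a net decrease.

A 30% decrease multiplies by 0.7.
Then a 20% decrease: 0.7 × 0.8 = 0.56.
Overall factor 0.56, i.e. -44.0%.

-44.0%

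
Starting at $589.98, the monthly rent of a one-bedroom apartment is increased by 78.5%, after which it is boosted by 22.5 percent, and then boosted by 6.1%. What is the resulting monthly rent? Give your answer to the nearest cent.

$1368.76

Each change multiplies by a factor: 1.785 × 1.225 × 1.061 = 2.320009125.
$589.98 × 2.320009125 = $1368.7589835675 ≈ $1368.76.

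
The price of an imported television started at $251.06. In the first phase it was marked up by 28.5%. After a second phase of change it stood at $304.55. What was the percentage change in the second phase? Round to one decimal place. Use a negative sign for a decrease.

After the first phase: $251.06 × 1.285 = $322.6121.
Second-phase multiplier: $304.55 ÷ $322.6121 ≈ 0.94401.
That is a change of -5.6%.

-5.6%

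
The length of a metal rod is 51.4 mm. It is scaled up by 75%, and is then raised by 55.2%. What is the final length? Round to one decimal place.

Each change multiplies by a factor: 1.75 × 1.552 = 2.716.
51.4 × 2.716 = 139.6024 ≈ 139.6.

139.6 mm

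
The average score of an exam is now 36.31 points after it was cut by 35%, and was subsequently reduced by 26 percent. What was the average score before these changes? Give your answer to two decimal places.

Undoing the 26% decrease: 36.31 ÷ 0.74 ≈ 49.067568.
Undoing the 35% decrease: 49.067568 ÷ 0.65 ≈ 75.49 points.

75.49 points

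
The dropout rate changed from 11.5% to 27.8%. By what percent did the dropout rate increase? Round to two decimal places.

141.74%

The change is 27.8 − 11.5 = 16.3 percentage points.
Relative to the original 11.5%, that is 16.3 ÷ 11.5 ≈ 141.74%.
So the dropout rate rose by 141.74%.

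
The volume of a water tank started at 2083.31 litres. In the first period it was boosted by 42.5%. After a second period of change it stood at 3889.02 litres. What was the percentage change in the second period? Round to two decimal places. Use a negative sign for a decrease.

31.00%

After the first period: 2083.31 × 1.425 = 2968.71675.
Second-period multiplier: 3889.02 ÷ 2968.71675 ≈ 1.31.
That is a change of 31.00%.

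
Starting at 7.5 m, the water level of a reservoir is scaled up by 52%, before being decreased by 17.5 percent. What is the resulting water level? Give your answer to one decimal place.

52% increase: 7.5 × 1.52 = 11.4.
After the 17.5% decrease: 11.4 × 0.825 = 9.405 ≈ 9.4.

9.4 m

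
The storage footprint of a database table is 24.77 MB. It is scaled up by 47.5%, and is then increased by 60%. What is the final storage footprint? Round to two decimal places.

58.46 MB

Each change multiplies by a factor: 1.475 × 1.6 = 2.36.
24.77 × 2.36 = 58.4572 ≈ 58.46.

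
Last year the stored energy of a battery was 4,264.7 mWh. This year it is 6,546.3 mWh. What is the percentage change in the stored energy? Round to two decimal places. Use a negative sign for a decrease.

Change: 6,546.3 − 4,264.7 = 2,281.6.
Relative to the original: 2,281.6 ÷ 4,264.7 ≈ 53.50%.

53.50%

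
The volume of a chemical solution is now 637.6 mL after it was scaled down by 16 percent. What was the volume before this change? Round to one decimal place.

The overall multiplier applied was 0.84.
So the original volume was 637.6 ÷ 0.84 ≈ 759.0 mL.

759.0 mL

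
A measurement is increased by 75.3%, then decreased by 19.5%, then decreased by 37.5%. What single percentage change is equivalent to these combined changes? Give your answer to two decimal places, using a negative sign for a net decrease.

-11.80%

The combined multiplier is 1.753 × 0.805 × 0.625 = 0.881978125.
That corresponds to a decrease of 11.80%.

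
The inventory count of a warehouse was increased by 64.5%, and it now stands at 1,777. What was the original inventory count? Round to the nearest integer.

1,080

The overall multiplier applied was 1.645.
So the original inventory count was 1,777 ÷ 1.645 ≈ 1,080.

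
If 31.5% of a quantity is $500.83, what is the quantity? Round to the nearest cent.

$1589.94

$500.83 ÷ 0.315 ≈ $1589.94.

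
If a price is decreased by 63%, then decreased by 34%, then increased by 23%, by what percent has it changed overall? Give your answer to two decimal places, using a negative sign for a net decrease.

The combined multiplier is 0.37 × 0.66 × 1.23 = 0.300366.
That corresponds to a decrease of 69.96%.

-69.96%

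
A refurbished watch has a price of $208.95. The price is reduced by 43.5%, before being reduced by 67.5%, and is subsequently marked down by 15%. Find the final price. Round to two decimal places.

$32.61

Apply the 43.5% decrease: $208.95 × 0.565 = $118.05675.
67.5% decrease: $118.05675 × 0.325 = $38.36844375.
After the 15% decrease: $38.36844375 × 0.85 = $32.6131771875 ≈ $32.61.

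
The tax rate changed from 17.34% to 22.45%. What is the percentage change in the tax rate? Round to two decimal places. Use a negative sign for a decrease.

29.47%

The change is 22.45 − 17.34 = 5.11 percentage points.
Relative to the original 17.34%, that is 5.11 ÷ 17.34 ≈ 29.47%.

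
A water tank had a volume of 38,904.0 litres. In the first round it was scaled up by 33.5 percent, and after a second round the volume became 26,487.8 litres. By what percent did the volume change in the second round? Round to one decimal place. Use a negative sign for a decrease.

After the first round: 38,904.0 × 1.335 = 51936.84.
Second-round multiplier: 26,487.8 ÷ 51936.84 ≈ 0.51.
That is a change of -49.0%.

-49.0%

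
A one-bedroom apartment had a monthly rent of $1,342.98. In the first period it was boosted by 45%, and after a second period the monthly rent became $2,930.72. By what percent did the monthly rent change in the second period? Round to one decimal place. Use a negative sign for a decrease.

After the first period: $1,342.98 × 1.45 = $1947.321.
Second-period multiplier: $2,930.72 ÷ $1947.321 ≈ 1.505.
That is a change of 50.5%.

50.5%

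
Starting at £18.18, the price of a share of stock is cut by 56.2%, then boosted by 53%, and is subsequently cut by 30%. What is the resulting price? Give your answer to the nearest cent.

56.2% decrease: £18.18 × 0.438 = £7.96284.
Apply the 53% increase: £7.96284 × 1.53 = £12.1831452.
30% decrease: £12.1831452 × 0.7 = £8.52820164 ≈ £8.53.

£8.53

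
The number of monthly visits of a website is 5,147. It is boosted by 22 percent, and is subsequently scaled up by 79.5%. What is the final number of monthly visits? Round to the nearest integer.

11,271

Each change multiplies by a factor: 1.22 × 1.795 = 2.1899.
5,147 × 2.1899 = 11271.4153 ≈ 11,271.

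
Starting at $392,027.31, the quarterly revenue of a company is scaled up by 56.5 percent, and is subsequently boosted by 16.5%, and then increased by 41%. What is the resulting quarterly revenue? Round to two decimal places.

$1,007,803.13

56.5% increase: $392,027.31 × 1.565 = $613522.74015.
Apply the 16.5% increase: $613522.74015 × 1.165 = $714753.99227475.
41% increase: $714753.99227475 × 1.41 = $1007803.1291073975 ≈ $1,007,803.13.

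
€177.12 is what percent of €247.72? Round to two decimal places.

€177.12 ÷ €247.72 ≈ 71.50%.

71.50%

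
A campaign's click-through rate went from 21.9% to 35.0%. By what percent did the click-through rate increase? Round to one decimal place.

The change is 35.0 − 21.9 = 13.1 percentage points.
Relative to the original 21.9%, that is 13.1 ÷ 21.9 ≈ 59.8%.
So the click-through rate rose by 59.8%.

59.8%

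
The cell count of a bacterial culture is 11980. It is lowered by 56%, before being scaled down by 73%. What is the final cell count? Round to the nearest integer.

1423

Each change multiplies by a factor: 0.44 × 0.27 = 0.1188.
11980 × 0.1188 = 1423.224 ≈ 1423.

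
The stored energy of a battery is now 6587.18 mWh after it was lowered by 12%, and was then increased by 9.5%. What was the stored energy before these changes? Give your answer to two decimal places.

The overall multiplier applied was 0.88 × 1.095 = 0.9636.
So the original stored energy was 6587.18 ÷ 0.9636 ≈ 6836.01 mWh.

6836.01 mWh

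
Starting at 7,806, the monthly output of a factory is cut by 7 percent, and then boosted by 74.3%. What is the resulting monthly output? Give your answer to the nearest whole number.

12,653

Apply the 7% decrease: 7,806 × 0.93 = 7259.58.
74.3% increase: 7259.58 × 1.743 = 12653.44794 ≈ 12,653.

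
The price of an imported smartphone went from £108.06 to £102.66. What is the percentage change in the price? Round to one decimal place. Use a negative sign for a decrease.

Change: £102.66 − £108.06 = -£5.40.
Relative to the original: -£5.40 ÷ £108.06 ≈ -5.0%.

-5.0%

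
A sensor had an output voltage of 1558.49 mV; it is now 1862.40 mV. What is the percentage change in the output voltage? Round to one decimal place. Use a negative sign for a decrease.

Change: 1862.40 − 1558.49 = 303.91.
Relative to the original: 303.91 ÷ 1558.49 ≈ 19.5%.

19.5%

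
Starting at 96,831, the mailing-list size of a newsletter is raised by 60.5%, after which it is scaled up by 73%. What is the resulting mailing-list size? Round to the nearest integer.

60.5% increase: 96,831 × 1.605 = 155413.755.
73% increase: 155413.755 × 1.73 = 268865.79615 ≈ 268,866.

268,866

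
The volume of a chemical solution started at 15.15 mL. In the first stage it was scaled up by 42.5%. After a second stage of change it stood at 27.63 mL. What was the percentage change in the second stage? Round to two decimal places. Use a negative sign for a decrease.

After the first stage: 15.15 × 1.425 = 21.58875.
Second-stage multiplier: 27.63 ÷ 21.58875 ≈ 1.279833.
That is a change of 27.98%.

27.98%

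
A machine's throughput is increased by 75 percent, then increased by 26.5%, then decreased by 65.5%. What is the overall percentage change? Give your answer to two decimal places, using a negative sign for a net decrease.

-23.63%

The combined multiplier is 1.75 × 1.265 × 0.345 = 0.76374375.
That corresponds to a decrease of 23.63%.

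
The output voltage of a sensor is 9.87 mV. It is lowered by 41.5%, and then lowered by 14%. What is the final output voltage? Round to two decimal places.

4.97 mV

41.5% decrease: 9.87 × 0.585 = 5.77395.
14% decrease: 5.77395 × 0.86 = 4.965597 ≈ 4.97.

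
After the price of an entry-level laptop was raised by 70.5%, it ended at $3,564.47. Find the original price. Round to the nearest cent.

The overall multiplier applied was 1.705.
So the original price was $3,564.47 ÷ 1.705 ≈ $2,090.60.

$2,090.60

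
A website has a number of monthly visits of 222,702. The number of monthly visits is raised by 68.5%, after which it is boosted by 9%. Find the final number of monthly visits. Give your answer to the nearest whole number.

68.5% increase: 222,702 × 1.685 = 375252.87.
Apply the 9% increase: 375252.87 × 1.09 = 409025.6283 ≈ 409,026.

409,026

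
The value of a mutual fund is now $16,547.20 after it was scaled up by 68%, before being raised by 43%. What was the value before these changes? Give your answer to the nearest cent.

Undoing the 43% increase: $16,547.20 ÷ 1.43 ≈ $11571.468531.
Undoing the 68% increase: $11571.468531 ÷ 1.68 ≈ $6,887.78.

$6,887.78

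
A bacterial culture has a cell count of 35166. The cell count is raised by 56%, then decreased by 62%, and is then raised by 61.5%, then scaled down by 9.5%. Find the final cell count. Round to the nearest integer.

30469

56% increase: 35166 × 1.56 = 54858.96.
62% decrease: 54858.96 × 0.38 = 20846.4048.
After the 61.5% increase: 20846.4048 × 1.615 = 33666.943752.
9.5% decrease: 33666.943752 × 0.905 = 30468.58409556 ≈ 30469.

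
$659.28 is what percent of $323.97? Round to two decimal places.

203.50%

$659.28 ÷ $323.97 ≈ 203.50%.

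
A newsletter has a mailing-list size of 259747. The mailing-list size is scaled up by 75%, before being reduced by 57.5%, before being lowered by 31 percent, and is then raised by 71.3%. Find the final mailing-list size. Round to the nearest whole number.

Each change multiplies by a factor: 1.75 × 0.425 × 0.69 × 1.713 = 0.8790901875.
259747 × 0.8790901875 = 228341.0389325625 ≈ 228341.

228341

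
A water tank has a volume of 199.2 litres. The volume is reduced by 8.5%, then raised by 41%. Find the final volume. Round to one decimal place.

8.5% decrease: 199.2 × 0.915 = 182.268.
After the 41% increase: 182.268 × 1.41 = 256.99788 ≈ 257.0.

257.0 litres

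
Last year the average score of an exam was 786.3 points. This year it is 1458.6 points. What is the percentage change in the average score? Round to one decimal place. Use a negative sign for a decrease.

85.5%

Change: 1458.6 − 786.3 = 672.3.
Relative to the original: 672.3 ÷ 786.3 ≈ 85.5%.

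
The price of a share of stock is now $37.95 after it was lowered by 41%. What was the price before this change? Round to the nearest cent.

$64.32

The overall multiplier applied was 0.59.
So the original price was $37.95 ÷ 0.59 ≈ $64.32.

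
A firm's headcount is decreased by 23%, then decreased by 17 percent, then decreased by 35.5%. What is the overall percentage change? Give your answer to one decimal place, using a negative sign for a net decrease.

The combined multiplier is 0.77 × 0.83 × 0.645 = 0.4122195.
That corresponds to a decrease of 58.8%.

-58.8%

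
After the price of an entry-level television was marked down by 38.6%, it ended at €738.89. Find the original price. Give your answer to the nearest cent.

€1,203.40

The overall multiplier applied was 0.614.
So the original price was €738.89 ÷ 0.614 ≈ €1,203.40.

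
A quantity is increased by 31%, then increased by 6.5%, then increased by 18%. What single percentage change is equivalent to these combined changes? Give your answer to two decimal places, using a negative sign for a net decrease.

64.63%

The combined multiplier is 1.31 × 1.065 × 1.18 = 1.646277.
That corresponds to an increase of 64.63%.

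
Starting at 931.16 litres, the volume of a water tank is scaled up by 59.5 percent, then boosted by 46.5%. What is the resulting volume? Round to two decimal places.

2175.82 litres

After the 59.5% increase: 931.16 × 1.595 = 1485.2002.
Apply the 46.5% increase: 1485.2002 × 1.465 = 2175.818293 ≈ 2175.82.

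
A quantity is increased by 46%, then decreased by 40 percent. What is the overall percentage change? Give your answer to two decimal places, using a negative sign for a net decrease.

The combined multiplier is 1.46 × 0.6 = 0.876.
That corresponds to a decrease of 12.40%.

-12.40%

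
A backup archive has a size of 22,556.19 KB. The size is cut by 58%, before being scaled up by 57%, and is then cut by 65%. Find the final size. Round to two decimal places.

58% decrease: 22,556.19 × 0.42 = 9473.5998.
After the 57% increase: 9473.5998 × 1.57 = 14873.551686.
After the 65% decrease: 14873.551686 × 0.35 = 5205.7430901 ≈ 5,205.74.

5,205.74 KB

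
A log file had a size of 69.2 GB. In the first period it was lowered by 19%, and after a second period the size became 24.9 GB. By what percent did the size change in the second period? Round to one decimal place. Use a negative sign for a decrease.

After the first period: 69.2 × 0.81 = 56.052.
Second-period multiplier: 24.9 ÷ 56.052 ≈ 0.44423.
That is a change of -55.6%.

-55.6%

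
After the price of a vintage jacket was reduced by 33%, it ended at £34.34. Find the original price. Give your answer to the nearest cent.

£51.25

The overall multiplier applied was 0.67.
So the original price was £34.34 ÷ 0.67 ≈ £51.25.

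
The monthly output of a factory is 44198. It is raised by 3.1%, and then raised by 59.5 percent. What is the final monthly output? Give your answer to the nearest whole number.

72681

Each change multiplies by a factor: 1.031 × 1.595 = 1.644445.
44198 × 1.644445 = 72681.18011 ≈ 72681.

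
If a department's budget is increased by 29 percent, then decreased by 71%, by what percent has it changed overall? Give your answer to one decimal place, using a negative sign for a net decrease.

-62.6%

The combined multiplier is 1.29 × 0.29 = 0.3741.
That corresponds to a decrease of 62.6%.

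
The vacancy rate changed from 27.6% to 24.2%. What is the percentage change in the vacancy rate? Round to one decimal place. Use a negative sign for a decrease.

-12.3%

The change is 24.2 − 27.6 = -3.4 percentage points.
Relative to the original 27.6%, that is -3.4 ÷ 27.6 ≈ -12.3%.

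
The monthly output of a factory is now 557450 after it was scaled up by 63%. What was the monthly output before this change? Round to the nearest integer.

341994

The overall multiplier applied was 1.63.
So the original monthly output was 557450 ÷ 1.63 ≈ 341994.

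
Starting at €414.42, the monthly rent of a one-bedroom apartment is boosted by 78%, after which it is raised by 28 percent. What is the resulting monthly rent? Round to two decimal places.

€944.21

Apply the 78% increase: €414.42 × 1.78 = €737.6676.
28% increase: €737.6676 × 1.28 = €944.214528 ≈ €944.21.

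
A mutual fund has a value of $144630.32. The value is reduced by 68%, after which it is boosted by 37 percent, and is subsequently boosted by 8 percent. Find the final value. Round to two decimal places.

Apply the 68% decrease: $144630.32 × 0.32 = $46281.7024.
Apply the 37% increase: $46281.7024 × 1.37 = $63405.932288.
Apply the 8% increase: $63405.932288 × 1.08 = $68478.40687104 ≈ $68478.41.

$68478.41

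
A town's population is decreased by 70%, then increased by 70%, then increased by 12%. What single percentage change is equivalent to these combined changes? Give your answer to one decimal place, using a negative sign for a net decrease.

-42.9%

The combined multiplier is 0.3 × 1.7 × 1.12 = 0.5712.
That corresponds to a decrease of 42.9%.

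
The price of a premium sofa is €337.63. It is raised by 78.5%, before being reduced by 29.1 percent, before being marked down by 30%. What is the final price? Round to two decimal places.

Apply the 78.5% increase: €337.63 × 1.785 = €602.66955.
Apply the 29.1% decrease: €602.66955 × 0.709 = €427.29271095.
Apply the 30% decrease: €427.29271095 × 0.7 = €299.104897665 ≈ €299.10.

€299.10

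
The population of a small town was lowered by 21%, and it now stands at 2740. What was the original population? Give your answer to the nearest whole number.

3468

The overall multiplier applied was 0.79.
So the original population was 2740 ÷ 0.79 ≈ 3468.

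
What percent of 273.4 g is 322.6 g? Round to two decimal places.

118.00%

322.6 g ÷ 273.4 g ≈ 118.00%.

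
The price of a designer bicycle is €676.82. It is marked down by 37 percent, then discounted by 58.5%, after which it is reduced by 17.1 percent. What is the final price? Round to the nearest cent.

Each change multiplies by a factor: 0.63 × 0.415 × 0.829 = 0.21674205.
€676.82 × 0.21674205 = €146.695354281 ≈ €146.70.

€146.70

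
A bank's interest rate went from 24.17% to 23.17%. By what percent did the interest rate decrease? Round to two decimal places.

4.14%

The change is 23.17 − 24.17 = -1.00 percentage points.
Relative to the original 24.17%, that is -1.00 ÷ 24.17 ≈ -4.14%.
So the interest rate fell by 4.14%.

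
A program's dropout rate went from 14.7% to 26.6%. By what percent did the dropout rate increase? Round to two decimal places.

The change is 26.6 − 14.7 = 11.9 percentage points.
Relative to the original 14.7%, that is 11.9 ÷ 14.7 ≈ 80.95%.
So the dropout rate rose by 80.95%.

80.95%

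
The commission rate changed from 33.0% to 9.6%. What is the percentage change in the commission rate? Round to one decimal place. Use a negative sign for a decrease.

-70.9%

The change is 9.6 − 33.0 = -23.4 percentage points.
Relative to the original 33.0%, that is -23.4 ÷ 33.0 ≈ -70.9%.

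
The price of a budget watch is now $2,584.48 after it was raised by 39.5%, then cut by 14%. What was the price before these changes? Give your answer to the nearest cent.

$2,154.27

The overall multiplier applied was 1.395 × 0.86 = 1.1997.
So the original price was $2,584.48 ÷ 1.1997 ≈ $2,154.27.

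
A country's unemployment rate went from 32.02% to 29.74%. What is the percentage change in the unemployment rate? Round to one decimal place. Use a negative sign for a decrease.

-7.1%

The change is 29.74 − 32.02 = -2.28 percentage points.
Relative to the original 32.02%, that is -2.28 ÷ 32.02 ≈ -7.1%.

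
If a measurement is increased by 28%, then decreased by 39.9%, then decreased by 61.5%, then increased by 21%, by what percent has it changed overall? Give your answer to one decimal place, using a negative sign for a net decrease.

The combined multiplier is 1.28 × 0.601 × 0.385 × 1.21 = 0.358369088.
That corresponds to a decrease of 64.2%.

-64.2%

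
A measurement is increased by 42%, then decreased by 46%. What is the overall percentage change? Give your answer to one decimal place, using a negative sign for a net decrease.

The combined multiplier is 1.42 × 0.54 = 0.7668.
That corresponds to a decrease of 23.3%.

-23.3%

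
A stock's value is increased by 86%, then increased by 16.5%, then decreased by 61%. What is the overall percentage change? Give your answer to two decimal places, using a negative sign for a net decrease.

The combined multiplier is 1.86 × 1.165 × 0.39 = 0.845091.
That corresponds to a decrease of 15.49%.

-15.49%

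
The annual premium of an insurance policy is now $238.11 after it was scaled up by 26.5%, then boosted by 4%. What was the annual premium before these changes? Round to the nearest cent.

Undoing the 4% increase: $238.11 ÷ 1.04 ≈ $228.951923.
Undoing the 26.5% increase: $228.951923 ÷ 1.265 ≈ $180.99.

$180.99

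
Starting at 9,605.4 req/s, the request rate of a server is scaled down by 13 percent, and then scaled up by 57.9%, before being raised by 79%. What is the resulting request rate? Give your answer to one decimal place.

After the 13% decrease: 9,605.4 × 0.87 = 8356.698.
57.9% increase: 8356.698 × 1.579 = 13195.226142.
After the 79% increase: 13195.226142 × 1.79 = 23619.45479418 ≈ 23,619.5.

23,619.5 req/s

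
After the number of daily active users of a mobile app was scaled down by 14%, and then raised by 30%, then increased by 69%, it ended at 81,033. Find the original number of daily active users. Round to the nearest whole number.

42,888

The overall multiplier applied was 0.86 × 1.3 × 1.69 = 1.88942.
So the original number of daily active users was 81,033 ÷ 1.88942 ≈ 42,888.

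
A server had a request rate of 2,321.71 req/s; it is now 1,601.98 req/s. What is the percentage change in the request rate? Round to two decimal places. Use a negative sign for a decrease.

Change: 1,601.98 − 2,321.71 = -719.73.
Relative to the original: -719.73 ÷ 2,321.71 ≈ -31.00%.

-31.00%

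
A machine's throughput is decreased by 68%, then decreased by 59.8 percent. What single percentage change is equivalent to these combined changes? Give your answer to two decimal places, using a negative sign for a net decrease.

-87.14%

A 68% decrease multiplies by 0.32.
Then a 59.8% decrease: 0.32 × 0.402 = 0.12864.
Overall factor 0.12864, i.e. -87.14%.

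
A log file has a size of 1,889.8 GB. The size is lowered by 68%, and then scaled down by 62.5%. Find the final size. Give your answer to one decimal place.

226.8 GB

Apply the 68% decrease: 1,889.8 × 0.32 = 604.736.
62.5% decrease: 604.736 × 0.375 = 226.776 ≈ 226.8.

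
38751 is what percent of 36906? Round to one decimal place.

38751 ÷ 36906 ≈ 105.0%.

105.0%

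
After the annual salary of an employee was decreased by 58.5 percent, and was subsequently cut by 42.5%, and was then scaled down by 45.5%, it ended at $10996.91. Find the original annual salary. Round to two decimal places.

Undoing the 45.5% decrease: $10996.91 ÷ 0.545 ≈ $20177.816514.
Undoing the 42.5% decrease: $20177.816514 ÷ 0.575 ≈ $35091.854807.
Undoing the 58.5% decrease: $35091.854807 ÷ 0.415 ≈ $84558.69.

$84558.69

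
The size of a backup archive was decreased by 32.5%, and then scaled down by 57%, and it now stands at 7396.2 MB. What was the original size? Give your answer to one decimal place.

25482.2 MB

The overall multiplier applied was 0.675 × 0.43 = 0.29025.
So the original size was 7396.2 ÷ 0.29025 ≈ 25482.2 MB.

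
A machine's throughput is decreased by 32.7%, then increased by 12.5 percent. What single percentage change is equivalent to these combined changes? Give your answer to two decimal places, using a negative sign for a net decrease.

-24.29%

A 32.7% decrease multiplies by 0.673.
Then a 12.5% increase: 0.673 × 1.125 = 0.757125.
Overall factor 0.757125, i.e. -24.29%.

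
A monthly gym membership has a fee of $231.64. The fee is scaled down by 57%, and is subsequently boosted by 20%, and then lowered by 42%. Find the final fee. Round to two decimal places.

$69.33

Apply the 57% decrease: $231.64 × 0.43 = $99.6052.
After the 20% increase: $99.6052 × 1.2 = $119.52624.
42% decrease: $119.52624 × 0.58 = $69.3252192 ≈ $69.33.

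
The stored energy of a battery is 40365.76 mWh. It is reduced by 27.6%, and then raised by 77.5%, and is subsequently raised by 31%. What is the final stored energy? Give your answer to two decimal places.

67954.99 mWh

After the 27.6% decrease: 40365.76 × 0.724 = 29224.81024.
Apply the 77.5% increase: 29224.81024 × 1.775 = 51874.038176.
31% increase: 51874.038176 × 1.31 = 67954.99001056 ≈ 67954.99.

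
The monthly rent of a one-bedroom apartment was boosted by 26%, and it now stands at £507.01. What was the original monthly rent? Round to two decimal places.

£402.39

The overall multiplier applied was 1.26.
So the original monthly rent was £507.01 ÷ 1.26 ≈ £402.39.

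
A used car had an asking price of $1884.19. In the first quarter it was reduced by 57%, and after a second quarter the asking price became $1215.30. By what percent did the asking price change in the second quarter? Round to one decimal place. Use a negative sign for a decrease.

After the first quarter: $1884.19 × 0.43 = $810.2017.
Second-quarter multiplier: $1215.30 ÷ $810.2017 ≈ 1.5.
That is a change of 50.0%.

50.0%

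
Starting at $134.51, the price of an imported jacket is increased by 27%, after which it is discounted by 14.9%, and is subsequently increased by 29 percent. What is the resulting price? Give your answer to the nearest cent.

Each change multiplies by a factor: 1.27 × 0.851 × 1.29 = 1.3941933.
$134.51 × 1.3941933 = $187.532940783 ≈ $187.53.

$187.53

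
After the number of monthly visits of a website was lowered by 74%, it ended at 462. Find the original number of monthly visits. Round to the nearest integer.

The overall multiplier applied was 0.26.
So the original number of monthly visits was 462 ÷ 0.26 ≈ 1,777.

1,777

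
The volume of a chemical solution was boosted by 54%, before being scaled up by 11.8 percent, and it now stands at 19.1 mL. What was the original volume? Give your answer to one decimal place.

11.1 mL

Undoing the 11.8% increase: 19.1 ÷ 1.118 ≈ 17.084079.
Undoing the 54% increase: 17.084079 ÷ 1.54 ≈ 11.1 mL.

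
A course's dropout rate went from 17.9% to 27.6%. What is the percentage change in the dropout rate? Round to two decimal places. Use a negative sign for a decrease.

54.19%

The change is 27.6 − 17.9 = 9.7 percentage points.
Relative to the original 17.9%, that is 9.7 ÷ 17.9 ≈ 54.19%.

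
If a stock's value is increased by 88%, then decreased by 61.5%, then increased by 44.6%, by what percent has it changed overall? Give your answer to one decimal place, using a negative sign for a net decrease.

4.7%

The combined multiplier is 1.88 × 0.385 × 1.446 = 1.0466148.
That corresponds to an increase of 4.7%.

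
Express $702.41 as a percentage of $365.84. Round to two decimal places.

192.00%

$702.41 ÷ $365.84 ≈ 192.00%.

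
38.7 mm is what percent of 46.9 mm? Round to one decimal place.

38.7 mm ÷ 46.9 mm ≈ 82.5%.

82.5%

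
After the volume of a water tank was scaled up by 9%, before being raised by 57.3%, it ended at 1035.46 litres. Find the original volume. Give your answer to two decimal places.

Undoing the 57.3% increase: 1035.46 ÷ 1.573 ≈ 658.27082.
Undoing the 9% increase: 658.27082 ÷ 1.09 ≈ 603.92 litres.

603.92 litres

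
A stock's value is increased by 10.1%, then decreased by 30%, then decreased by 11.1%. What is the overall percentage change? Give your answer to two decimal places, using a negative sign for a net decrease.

The combined multiplier is 1.101 × 0.7 × 0.889 = 0.6851523.
That corresponds to a decrease of 31.48%.

-31.48%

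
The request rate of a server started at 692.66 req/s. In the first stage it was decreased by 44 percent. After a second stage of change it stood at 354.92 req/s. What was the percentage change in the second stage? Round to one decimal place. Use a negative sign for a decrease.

-8.5%

After the first stage: 692.66 × 0.56 = 387.8896.
Second-stage multiplier: 354.92 ÷ 387.8896 ≈ 0.915.
That is a change of -8.5%.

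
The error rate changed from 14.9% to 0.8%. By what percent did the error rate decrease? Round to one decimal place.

94.6%

The change is 0.8 − 14.9 = -14.1 percentage points.
Relative to the original 14.9%, that is -14.1 ÷ 14.9 ≈ -94.6%.
So the error rate fell by 94.6%.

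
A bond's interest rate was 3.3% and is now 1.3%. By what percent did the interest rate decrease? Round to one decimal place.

60.6%

The change is 1.3 − 3.3 = -2.0 percentage points.
Relative to the original 3.3%, that is -2.0 ÷ 3.3 ≈ -60.6%.
So the interest rate fell by 60.6%.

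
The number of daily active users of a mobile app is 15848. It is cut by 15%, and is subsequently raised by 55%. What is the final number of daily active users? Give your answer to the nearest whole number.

After the 15% decrease: 15848 × 0.85 = 13470.8.
55% increase: 13470.8 × 1.55 = 20879.74 ≈ 20880.

20880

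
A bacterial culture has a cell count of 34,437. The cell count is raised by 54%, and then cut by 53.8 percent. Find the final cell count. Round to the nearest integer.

24,501

After the 54% increase: 34,437 × 1.54 = 53032.98.
Apply the 53.8% decrease: 53032.98 × 0.462 = 24501.23676 ≈ 24,501.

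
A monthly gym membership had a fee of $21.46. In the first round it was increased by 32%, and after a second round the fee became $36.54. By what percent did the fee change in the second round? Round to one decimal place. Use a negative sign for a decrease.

29.0%

After the first round: $21.46 × 1.32 = $28.3272.
Second-round multiplier: $36.54 ÷ $28.3272 ≈ 1.28993.
That is a change of 29.0%.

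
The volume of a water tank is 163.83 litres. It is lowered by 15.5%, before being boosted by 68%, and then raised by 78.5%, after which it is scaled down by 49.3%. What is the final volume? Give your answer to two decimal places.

210.48 litres

Apply the 15.5% decrease: 163.83 × 0.845 = 138.43635.
Apply the 68% increase: 138.43635 × 1.68 = 232.573068.
After the 78.5% increase: 232.573068 × 1.785 = 415.14292638.
49.3% decrease: 415.14292638 × 0.507 = 210.47746367466 ≈ 210.48.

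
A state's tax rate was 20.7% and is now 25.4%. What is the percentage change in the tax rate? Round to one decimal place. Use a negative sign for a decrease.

The change is 25.4 − 20.7 = 4.7 percentage points.
Relative to the original 20.7%, that is 4.7 ÷ 20.7 ≈ 22.7%.

22.7%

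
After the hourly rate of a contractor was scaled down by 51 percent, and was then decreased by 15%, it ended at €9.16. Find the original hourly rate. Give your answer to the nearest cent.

Undoing the 15% decrease: €9.16 ÷ 0.85 ≈ €10.776471.
Undoing the 51% decrease: €10.776471 ÷ 0.49 ≈ €21.99.

€21.99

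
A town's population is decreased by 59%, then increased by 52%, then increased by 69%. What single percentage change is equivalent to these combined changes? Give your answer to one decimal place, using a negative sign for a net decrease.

A 59% decrease multiplies by 0.41.
Then a 52% increase: 0.41 × 1.52 = 0.6232.
Then a 69% increase: 0.6232 × 1.69 = 1.053208.
Overall factor 1.053208, i.e. 5.3%.

5.3%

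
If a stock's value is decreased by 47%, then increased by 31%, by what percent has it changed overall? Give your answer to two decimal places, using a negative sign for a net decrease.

The combined multiplier is 0.53 × 1.31 = 0.6943.
That corresponds to a decrease of 30.57%.

-30.57%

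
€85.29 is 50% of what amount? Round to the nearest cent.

€85.29 ÷ 0.5 = €170.58.

€170.58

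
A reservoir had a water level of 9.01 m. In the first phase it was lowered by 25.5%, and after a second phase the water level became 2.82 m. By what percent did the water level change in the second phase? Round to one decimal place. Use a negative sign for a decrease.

-58.0%

After the first phase: 9.01 × 0.745 = 6.71245.
Second-phase multiplier: 2.82 ÷ 6.71245 ≈ 0.42011.
That is a change of -58.0%.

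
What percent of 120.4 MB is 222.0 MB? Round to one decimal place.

222.0 MB ÷ 120.4 MB ≈ 184.4%.

184.4%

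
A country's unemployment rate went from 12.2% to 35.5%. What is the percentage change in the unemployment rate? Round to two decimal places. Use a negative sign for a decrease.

The change is 35.5 − 12.2 = 23.3 percentage points.
Relative to the original 12.2%, that is 23.3 ÷ 12.2 ≈ 190.98%.

190.98%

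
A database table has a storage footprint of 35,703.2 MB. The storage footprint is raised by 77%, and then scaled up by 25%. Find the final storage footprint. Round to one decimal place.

78,993.3 MB

After the 77% increase: 35,703.2 × 1.77 = 63194.664.
Apply the 25% increase: 63194.664 × 1.25 = 78993.33 ≈ 78,993.3.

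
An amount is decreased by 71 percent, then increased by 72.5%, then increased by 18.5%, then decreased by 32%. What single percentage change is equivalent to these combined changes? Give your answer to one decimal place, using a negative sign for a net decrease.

-59.7%

The combined multiplier is 0.29 × 1.725 × 1.185 × 0.68 = 0.40310145.
That corresponds to a decrease of 59.7%.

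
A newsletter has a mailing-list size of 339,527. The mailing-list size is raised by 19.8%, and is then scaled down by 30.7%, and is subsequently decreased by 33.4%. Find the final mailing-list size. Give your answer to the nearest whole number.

187,732

After the 19.8% increase: 339,527 × 1.198 = 406753.346.
After the 30.7% decrease: 406753.346 × 0.693 = 281880.068778.
33.4% decrease: 281880.068778 × 0.666 = 187732.125806148 ≈ 187,732.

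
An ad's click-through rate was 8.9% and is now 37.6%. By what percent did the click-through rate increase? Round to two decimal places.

The change is 37.6 − 8.9 = 28.7 percentage points.
Relative to the original 8.9%, that is 28.7 ÷ 8.9 ≈ 322.47%.
So the click-through rate rose by 322.47%.

322.47%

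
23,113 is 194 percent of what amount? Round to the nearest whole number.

23,113 ÷ 1.94 ≈ 11,914.

11,914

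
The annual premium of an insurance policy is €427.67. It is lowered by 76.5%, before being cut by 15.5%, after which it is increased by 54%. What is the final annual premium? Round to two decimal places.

After the 76.5% decrease: €427.67 × 0.235 = €100.50245.
15.5% decrease: €100.50245 × 0.845 = €84.92457025.
Apply the 54% increase: €84.92457025 × 1.54 = €130.783838185 ≈ €130.78.

€130.78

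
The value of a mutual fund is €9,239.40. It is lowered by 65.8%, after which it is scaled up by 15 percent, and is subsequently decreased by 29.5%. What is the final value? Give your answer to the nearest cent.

€2,561.87

65.8% decrease: €9,239.40 × 0.342 = €3159.8748.
15% increase: €3159.8748 × 1.15 = €3633.85602.
29.5% decrease: €3633.85602 × 0.705 = €2561.8684941 ≈ €2,561.87.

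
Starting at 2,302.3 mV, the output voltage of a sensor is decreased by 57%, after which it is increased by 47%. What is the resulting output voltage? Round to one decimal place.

Each change multiplies by a factor: 0.43 × 1.47 = 0.6321.
2,302.3 × 0.6321 = 1455.28383 ≈ 1,455.3.

1,455.3 mV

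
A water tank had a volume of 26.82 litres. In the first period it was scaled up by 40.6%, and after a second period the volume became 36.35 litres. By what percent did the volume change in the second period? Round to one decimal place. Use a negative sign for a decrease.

After the first period: 26.82 × 1.406 = 37.70892.
Second-period multiplier: 36.35 ÷ 37.70892 ≈ 0.96396.
That is a change of -3.6%.

-3.6%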